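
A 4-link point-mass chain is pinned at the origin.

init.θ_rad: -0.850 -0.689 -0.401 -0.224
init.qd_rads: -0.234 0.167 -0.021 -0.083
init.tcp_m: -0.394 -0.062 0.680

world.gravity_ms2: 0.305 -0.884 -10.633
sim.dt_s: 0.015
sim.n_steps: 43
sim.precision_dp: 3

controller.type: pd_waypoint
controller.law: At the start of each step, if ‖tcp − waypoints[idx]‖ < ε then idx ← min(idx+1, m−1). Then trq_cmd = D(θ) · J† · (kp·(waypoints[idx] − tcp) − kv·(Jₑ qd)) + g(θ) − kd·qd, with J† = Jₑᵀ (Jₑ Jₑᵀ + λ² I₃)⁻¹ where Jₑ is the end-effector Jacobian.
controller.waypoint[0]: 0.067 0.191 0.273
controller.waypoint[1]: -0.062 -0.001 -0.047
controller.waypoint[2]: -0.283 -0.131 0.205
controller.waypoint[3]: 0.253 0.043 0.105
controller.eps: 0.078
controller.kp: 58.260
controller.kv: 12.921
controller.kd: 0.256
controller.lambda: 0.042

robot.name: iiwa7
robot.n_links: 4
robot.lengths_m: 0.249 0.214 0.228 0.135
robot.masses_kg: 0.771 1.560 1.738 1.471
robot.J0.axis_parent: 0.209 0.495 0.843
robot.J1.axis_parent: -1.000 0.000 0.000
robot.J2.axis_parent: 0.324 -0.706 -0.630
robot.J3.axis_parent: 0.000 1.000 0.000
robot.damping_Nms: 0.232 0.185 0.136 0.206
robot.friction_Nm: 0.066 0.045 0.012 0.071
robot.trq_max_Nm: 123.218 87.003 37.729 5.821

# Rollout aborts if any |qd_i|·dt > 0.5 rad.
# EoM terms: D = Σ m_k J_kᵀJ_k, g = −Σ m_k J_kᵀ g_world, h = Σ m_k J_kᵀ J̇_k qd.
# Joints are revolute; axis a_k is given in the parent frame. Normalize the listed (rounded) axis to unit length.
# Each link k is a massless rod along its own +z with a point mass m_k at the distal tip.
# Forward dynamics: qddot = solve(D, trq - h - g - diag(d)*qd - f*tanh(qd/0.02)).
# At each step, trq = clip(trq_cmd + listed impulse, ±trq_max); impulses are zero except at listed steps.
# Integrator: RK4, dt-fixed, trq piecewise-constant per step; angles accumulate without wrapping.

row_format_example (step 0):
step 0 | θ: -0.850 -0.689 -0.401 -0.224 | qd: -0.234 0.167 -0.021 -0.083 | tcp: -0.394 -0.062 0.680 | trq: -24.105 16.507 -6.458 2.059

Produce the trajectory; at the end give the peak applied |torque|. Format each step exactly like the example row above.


step 1 | θ: -0.867 -0.700 -0.442 -0.225 | qd: -1.969 -1.546 -5.273 0.048 | tcp: -0.393 -0.058 0.680 | trq: -23.325 14.035 -4.088 1.871
step 2 | θ: -0.905 -0.732 -0.542 -0.213 | qd: -3.040 -2.681 -7.885 1.726 | tcp: -0.389 -0.053 0.678 | trq: -22.737 10.098 -2.508 1.508
step 3 | θ: -0.956 -0.779 -0.672 -0.172 | qd: -3.685 -3.628 -9.197 3.754 | tcp: -0.383 -0.045 0.674 | trq: -16.673 6.135 -1.967 1.287
step 4 | θ: -1.013 -0.840 -0.814 -0.103 | qd: -3.905 -4.401 -9.619 5.414 | tcp: -0.376 -0.035 0.668 | trq: -5.556 3.633 -2.230 1.270
step 5 | θ: -1.071 -0.910 -0.957 -0.015 | qd: -3.734 -4.956 -9.477 6.362 | tcp: -0.367 -0.022 0.658 | trq: 6.632 2.890 -2.581 1.352
step 6 | θ: -1.123 -0.987 -1.096 0.083 | qd: -3.278 -5.297 -9.074 6.706 | tcp: -0.359 -0.007 0.645 | trq: 16.985 3.324 -2.516 1.377
step 7 | θ: -1.168 -1.067 -1.228 0.184 | qd: -2.651 -5.459 -8.603 6.723 | tcp: -0.350 0.010 0.631 | trq: 24.648 4.371 -1.933 1.258
step 8 | θ: -1.202 -1.149 -1.353 0.284 | qd: -1.925 -5.477 -8.169 6.610 | tcp: -0.342 0.027 0.614 | trq: 29.790 5.757 -0.960 0.992
step 9 | θ: -1.225 -1.230 -1.473 0.382 | qd: -1.141 -5.371 -7.821 6.459 | tcp: -0.334 0.044 0.597 | trq: 32.808 7.376 0.221 0.619
step 10 | θ: -1.236 -1.309 -1.587 0.478 | qd: -0.317 -5.143 -7.568 6.311 | tcp: -0.327 0.059 0.579 | trq: 34.073 9.168 1.460 0.181
step 11 | θ: -1.234 -1.383 -1.698 0.572 | qd: 0.528 -4.782 -7.391 6.189 | tcp: -0.319 0.074 0.561 | trq: 33.903 11.071 2.644 -0.285
step 12 | θ: -1.220 -1.451 -1.807 0.664 | qd: 1.380 -4.275 -7.270 6.088 | tcp: -0.311 0.087 0.543 | trq: 32.550 13.011 3.700 -0.749
step 13 | θ: -1.193 -1.510 -1.915 0.755 | qd: 2.214 -3.607 -7.166 6.010 | tcp: -0.304 0.098 0.525 | trq: 30.241 14.909 4.577 -1.192
step 14 | θ: -1.155 -1.558 -2.021 0.845 | qd: 2.995 -2.770 -7.031 5.950 | tcp: -0.296 0.107 0.508 | trq: 27.171 16.686 5.238 -1.597
step 15 | θ: -1.105 -1.592 -2.124 0.934 | qd: 3.680 -1.774 -6.815 5.895 | tcp: -0.288 0.114 0.492 | trq: 23.507 18.255 5.658 -1.953
step 16 | θ: -1.045 -1.610 -2.223 1.022 | qd: 4.223 -0.650 -6.478 5.827 | tcp: -0.281 0.118 0.477 | trq: 19.393 19.524 5.820 -2.247
step 17 | θ: -0.979 -1.611 -2.316 1.109 | qd: 4.590 0.550 -5.994 5.720 | tcp: -0.273 0.121 0.463 | trq: 14.974 20.397 5.723 -2.471
step 18 | θ: -0.909 -1.593 -2.401 1.194 | qd: 4.770 1.754 -5.368 5.555 | tcp: -0.265 0.121 0.451 | trq: 10.429 20.792 5.389 -2.617
step 19 | θ: -0.838 -1.558 -2.476 1.276 | qd: 4.778 2.896 -4.624 5.322 | tcp: -0.256 0.120 0.441 | trq: 5.990 20.635 4.861 -2.684
step 20 | θ: -0.767 -1.507 -2.539 1.354 | qd: 4.649 3.917 -3.808 5.020 | tcp: -0.247 0.118 0.433 | trq: 1.940 19.931 4.201 -2.672
step 21 | θ: -0.699 -1.442 -2.589 1.426 | qd: 4.429 4.779 -2.967 4.661 | tcp: -0.237 0.116 0.428 | trq: -1.446 18.754 3.477 -2.589
step 22 | θ: -0.635 -1.365 -2.627 1.493 | qd: 4.165 5.471 -2.140 4.263 | tcp: -0.226 0.114 0.424 | trq: -3.973 17.218 2.747 -2.441
step 23 | θ: -0.575 -1.279 -2.653 1.554 | qd: 3.892 5.998 -1.359 3.845 | tcp: -0.213 0.113 0.422 | trq: -5.561 15.438 2.056 -2.240
step 24 | θ: -0.518 -1.186 -2.668 1.609 | qd: 3.640 6.382 -0.643 3.421 | tcp: -0.200 0.113 0.421 | trq: -6.237 13.499 1.431 -1.994
step 25 | θ: -0.466 -1.088 -2.673 1.657 | qd: 3.426 6.647 0.001 3.003 | tcp: -0.186 0.114 0.421 | trq: -6.115 11.444 0.886 -1.714
step 26 | θ: -0.415 -0.987 -2.669 1.699 | qd: 3.267 6.816 0.565 2.592 | tcp: -0.172 0.117 0.421 | trq: -5.357 9.285 0.432 -1.407
step 27 | θ: -0.367 -0.884 -2.656 1.735 | qd: 3.170 6.906 1.058 2.194 | tcp: -0.156 0.122 0.420 | trq: -4.175 7.000 0.056 -1.084
step 28 | θ: -0.320 -0.781 -2.637 1.765 | qd: 3.139 6.926 1.491 1.810 | tcp: -0.141 0.127 0.418 | trq: -2.795 4.572 -0.248 -0.754
step 29 | θ: -0.273 -0.677 -2.612 1.789 | qd: 3.176 6.877 1.874 1.442 | tcp: -0.125 0.134 0.414 | trq: -1.447 2.021 -0.491 -0.429
step 30 | θ: -0.224 -0.575 -2.581 1.809 | qd: 3.273 6.754 2.217 1.099 | tcp: -0.109 0.142 0.410 | trq: -0.328 -0.571 -0.680 -0.121
step 31 | θ: -0.174 -0.475 -2.546 1.823 | qd: 3.419 6.552 2.528 0.792 | tcp: -0.094 0.149 0.404 | trq: 0.441 -3.058 -0.815 0.157
step 32 | θ: -0.122 -0.379 -2.506 1.833 | qd: 3.594 6.271 2.807 0.539 | tcp: -0.079 0.157 0.397 | trq: 0.844 -5.262 -0.891 0.392
step 33 | θ: -0.066 -0.288 -2.462 1.839 | qd: 3.778 5.923 3.044 0.353 | tcp: -0.065 0.164 0.390 | trq: 0.952 -7.042 -0.899 0.578
step 34 | θ: -0.009 -0.202 -2.415 1.844 | qd: 3.952 5.524 3.230 0.238 | tcp: -0.052 0.170 0.381 | trq: 0.868 -8.332 -0.834 0.713
step 35 | θ: 0.052 -0.122 -2.365 1.847 | qd: 4.102 5.098 3.353 0.191 | tcp: -0.040 0.176 0.373 | trq: 0.689 -9.145 -0.699 0.801
step 36 | θ: 0.114 -0.049 -2.314 1.850 | qd: 4.217 4.663 3.411 0.199 | tcp: -0.029 0.181 0.365 | trq: 0.477 -9.545 -0.506 0.851
step 37 | θ: 0.178 0.017 -2.263 1.853 | qd: 4.290 4.237 3.402 0.245 | tcp: -0.019 0.186 0.357 | trq: 0.262 -9.620 -0.268 0.871
step 38 | θ: 0.243 0.078 -2.213 1.857 | qd: 4.314 3.830 3.331 0.310 | tcp: -0.010 0.190 0.350 | trq: 0.050 -9.457 -0.003 0.874
step 39 | θ: 0.307 0.132 -2.163 1.863 | qd: 4.282 3.451 3.206 0.380 | tcp: -0.002 0.194 0.343 | trq: -0.161 -9.136 0.275 0.866
step 40 | θ: 0.371 0.182 -2.116 1.869 | qd: 4.188 3.102 3.035 0.444 | tcp: 0.004 0.197 0.337 | trq: -0.375 -8.723 0.557 0.856
step 41 | θ: 0.432 0.226 -2.072 1.876 | qd: 4.029 2.784 2.828 0.495 | tcp: 0.009 0.200 0.332 | trq: -0.589 -8.278 0.837 0.847
step 42 | θ: 0.491 0.265 -2.032 1.884 | qd: 3.802 2.498 2.593 0.531 | tcp: 0.013 0.203 0.328 | trq: -4.455 23.274 -11.729 1.097
step 43 | θ: 0.548 0.312 -1.996 1.903 | qd: 3.747 3.729 2.100 1.996 | tcp: 0.016 0.204 0.322
max |trq| (N·m): 34.073


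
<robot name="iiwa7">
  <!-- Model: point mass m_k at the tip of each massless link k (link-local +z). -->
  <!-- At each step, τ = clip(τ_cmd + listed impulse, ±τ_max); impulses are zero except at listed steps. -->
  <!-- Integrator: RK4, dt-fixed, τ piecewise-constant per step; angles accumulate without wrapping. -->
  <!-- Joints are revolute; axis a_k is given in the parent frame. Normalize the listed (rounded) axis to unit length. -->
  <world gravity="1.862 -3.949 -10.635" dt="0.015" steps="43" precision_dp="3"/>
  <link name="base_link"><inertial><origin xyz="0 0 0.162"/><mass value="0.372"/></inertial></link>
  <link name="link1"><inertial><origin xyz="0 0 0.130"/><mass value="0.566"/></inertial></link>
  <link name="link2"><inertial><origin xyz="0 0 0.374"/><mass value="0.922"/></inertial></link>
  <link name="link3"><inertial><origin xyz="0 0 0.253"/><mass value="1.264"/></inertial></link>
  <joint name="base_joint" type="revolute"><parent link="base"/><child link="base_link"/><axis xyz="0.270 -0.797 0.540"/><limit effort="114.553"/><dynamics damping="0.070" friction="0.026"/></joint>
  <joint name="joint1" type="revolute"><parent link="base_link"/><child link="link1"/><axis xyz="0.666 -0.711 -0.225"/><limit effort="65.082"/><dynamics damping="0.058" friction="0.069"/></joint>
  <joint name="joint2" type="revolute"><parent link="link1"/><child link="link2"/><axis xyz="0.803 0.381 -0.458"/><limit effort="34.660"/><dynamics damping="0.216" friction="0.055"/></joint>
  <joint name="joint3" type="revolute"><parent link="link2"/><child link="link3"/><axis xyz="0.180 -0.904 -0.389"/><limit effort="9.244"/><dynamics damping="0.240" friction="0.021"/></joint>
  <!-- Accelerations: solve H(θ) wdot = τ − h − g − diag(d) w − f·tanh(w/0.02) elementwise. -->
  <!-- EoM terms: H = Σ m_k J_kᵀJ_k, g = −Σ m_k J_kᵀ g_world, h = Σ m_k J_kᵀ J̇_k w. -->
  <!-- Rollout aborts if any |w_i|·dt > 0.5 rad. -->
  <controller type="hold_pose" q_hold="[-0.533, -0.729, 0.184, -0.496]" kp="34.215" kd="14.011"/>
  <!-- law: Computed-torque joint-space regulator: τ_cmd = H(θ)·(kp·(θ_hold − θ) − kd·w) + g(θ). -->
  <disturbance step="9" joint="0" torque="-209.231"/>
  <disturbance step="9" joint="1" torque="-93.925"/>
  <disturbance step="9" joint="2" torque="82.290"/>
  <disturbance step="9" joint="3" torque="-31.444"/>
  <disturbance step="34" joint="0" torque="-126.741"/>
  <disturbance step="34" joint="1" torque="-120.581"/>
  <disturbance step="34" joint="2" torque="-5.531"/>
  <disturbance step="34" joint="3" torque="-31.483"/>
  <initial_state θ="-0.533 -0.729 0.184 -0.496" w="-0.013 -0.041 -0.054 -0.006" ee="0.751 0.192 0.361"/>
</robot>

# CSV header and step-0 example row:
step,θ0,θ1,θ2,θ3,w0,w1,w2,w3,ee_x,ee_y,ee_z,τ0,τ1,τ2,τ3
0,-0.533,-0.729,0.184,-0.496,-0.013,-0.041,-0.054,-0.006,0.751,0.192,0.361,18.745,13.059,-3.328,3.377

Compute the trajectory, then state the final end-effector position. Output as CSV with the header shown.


step,θ0,θ1,θ2,θ3,w0,w1,w2,w3,ee_x,ee_y,ee_z,τ0,τ1,τ2,τ3
1,-0.533,-0.730,0.183,-0.496,-0.008,-0.035,-0.038,-0.004,0.752,0.192,0.360,18.677,12.892,-3.431,3.350
2,-0.533,-0.730,0.183,-0.496,-0.005,-0.027,-0.028,-0.004,0.752,0.193,0.360,18.621,12.754,-3.515,3.327
3,-0.533,-0.730,0.182,-0.496,-0.004,-0.020,-0.020,-0.004,0.752,0.193,0.359,18.575,12.641,-3.582,3.308
4,-0.533,-0.731,0.182,-0.496,-0.003,-0.014,-0.014,-0.004,0.752,0.193,0.359,18.536,12.549,-3.637,3.293
5,-0.533,-0.731,0.182,-0.496,-0.002,-0.010,-0.010,-0.003,0.752,0.193,0.359,18.504,12.475,-3.679,3.280
6,-0.533,-0.731,0.182,-0.496,-0.001,-0.008,-0.005,-0.001,0.752,0.193,0.359,18.477,12.416,-3.713,3.270
7,-0.533,-0.731,0.182,-0.496,0.003,-0.010,0.002,0.004,0.752,0.193,0.359,18.455,12.370,-3.739,3.262
8,-0.534,-0.731,0.182,-0.496,0.002,-0.007,0.003,0.004,0.752,0.193,0.359,18.437,12.333,-3.758,3.255
9,-0.534,-0.731,0.182,-0.497,0.003,-0.006,0.005,0.005,0.752,0.193,0.359,-114.553,-65.082,34.660,-9.244
10,-0.524,-0.771,0.217,-0.434,1.017,-4.984,4.426,8.211,0.757,0.189,0.354,46.981,28.863,-11.675,6.279
11,-0.520,-0.824,0.264,-0.338,-0.293,-2.268,1.990,4.629,0.765,0.182,0.345,42.000,25.971,-9.546,6.319
12,-0.527,-0.848,0.285,-0.284,-0.697,-0.974,0.814,2.560,0.772,0.176,0.337,37.863,23.602,-8.074,6.061
13,-0.539,-0.857,0.292,-0.255,-0.760,-0.333,0.234,1.363,0.777,0.172,0.330,34.453,21.646,-7.036,5.709
14,-0.549,-0.860,0.294,-0.240,-0.686,-0.024,-0.037,0.670,0.781,0.169,0.324,31.641,20.024,-6.281,5.346
15,-0.559,-0.859,0.292,-0.233,-0.521,0.054,-0.085,0.314,0.783,0.167,0.320,29.315,18.692,-5.722,5.011
16,-0.565,-0.858,0.291,-0.230,-0.358,0.065,-0.073,0.105,0.785,0.166,0.317,27.385,17.587,-5.277,4.716
17,-0.570,-0.858,0.290,-0.229,-0.220,0.055,-0.047,-0.020,0.787,0.164,0.315,25.783,16.664,-4.917,4.460
18,-0.572,-0.857,0.290,-0.230,-0.107,0.034,-0.016,-0.076,0.787,0.164,0.313,24.452,15.893,-4.621,4.237
19,-0.573,-0.856,0.290,-0.231,-0.026,0.029,-0.005,-0.121,0.788,0.163,0.313,23.348,15.250,-4.372,4.049
20,-0.573,-0.856,0.290,-0.234,0.029,0.035,-0.007,-0.155,0.788,0.163,0.313,22.439,14.716,-4.167,3.892
21,-0.572,-0.855,0.290,-0.236,0.072,0.039,-0.008,-0.174,0.787,0.163,0.313,21.691,14.274,-4.003,3.761
22,-0.571,-0.855,0.289,-0.239,0.105,0.040,-0.008,-0.184,0.787,0.163,0.314,21.073,13.907,-3.871,3.653
23,-0.569,-0.854,0.289,-0.242,0.131,0.041,-0.008,-0.189,0.786,0.164,0.315,20.562,13.604,-3.763,3.564
24,-0.567,-0.854,0.289,-0.244,0.150,0.041,-0.008,-0.191,0.786,0.164,0.316,20.140,13.353,-3.677,3.490
25,-0.565,-0.853,0.289,-0.247,0.164,0.041,-0.008,-0.191,0.785,0.165,0.317,19.792,13.146,-3.608,3.430
26,-0.562,-0.852,0.289,-0.250,0.174,0.041,-0.008,-0.190,0.784,0.165,0.319,19.505,12.975,-3.553,3.381
27,-0.559,-0.852,0.289,-0.253,0.180,0.041,-0.008,-0.188,0.783,0.166,0.320,19.268,12.834,-3.511,3.341
28,-0.557,-0.851,0.289,-0.256,0.184,0.040,-0.009,-0.185,0.782,0.167,0.322,19.073,12.717,-3.477,3.309
29,-0.554,-0.851,0.289,-0.258,0.185,0.040,-0.009,-0.182,0.781,0.167,0.323,18.913,12.622,-3.452,3.283
30,-0.551,-0.850,0.288,-0.261,0.185,0.039,-0.009,-0.179,0.780,0.168,0.325,18.782,12.543,-3.434,3.263
31,-0.548,-0.849,0.288,-0.264,0.184,0.038,-0.009,-0.175,0.779,0.169,0.327,18.675,12.479,-3.421,3.247
32,-0.546,-0.849,0.288,-0.266,0.181,0.037,-0.009,-0.172,0.778,0.169,0.328,18.587,12.426,-3.412,3.235
33,-0.543,-0.848,0.288,-0.269,0.178,0.036,-0.009,-0.169,0.777,0.170,0.330,18.516,12.383,-3.407,3.225
34,-0.540,-0.848,0.288,-0.272,0.174,0.036,-0.010,-0.166,0.776,0.171,0.331,-108.283,-65.082,-8.936,-9.244
35,-0.616,-0.769,0.197,-0.281,-10.695,10.888,-12.434,-1.086,0.786,0.175,0.329,46.003,29.366,-3.156,5.879
36,-0.757,-0.628,0.038,-0.285,-7.844,7.568,-8.498,0.538,0.801,0.181,0.322,41.661,27.214,-4.584,5.453
37,-0.857,-0.534,-0.067,-0.272,-5.336,4.929,-5.424,1.163,0.810,0.184,0.318,37.875,25.130,-4.821,5.180
38,-0.922,-0.475,-0.131,-0.254,-3.384,2.977,-3.249,1.189,0.816,0.186,0.314,34.679,23.238,-4.650,4.959
39,-0.962,-0.440,-0.169,-0.238,-1.988,1.643,-1.810,0.952,0.819,0.187,0.311,32.006,21.556,-4.412,4.748
40,-0.985,-0.423,-0.189,-0.225,-1.032,0.776,-0.886,0.652,0.821,0.187,0.309,29.775,20.082,-4.213,4.542
41,-0.995,-0.415,-0.197,-0.218,-0.390,0.229,-0.296,0.374,0.821,0.187,0.308,27.916,18.806,-4.067,4.344
42,-0.998,-0.414,-0.199,-0.214,0.001,-0.059,0.037,0.128,0.822,0.187,0.308,26.371,17.710,-3.961,4.160
43,-0.997,-0.415,-0.198,-0.214,0.121,-0.052,0.089,-0.112,0.822,0.187,0.308,,,,
# final ee position (m): 0.822 0.187 0.308


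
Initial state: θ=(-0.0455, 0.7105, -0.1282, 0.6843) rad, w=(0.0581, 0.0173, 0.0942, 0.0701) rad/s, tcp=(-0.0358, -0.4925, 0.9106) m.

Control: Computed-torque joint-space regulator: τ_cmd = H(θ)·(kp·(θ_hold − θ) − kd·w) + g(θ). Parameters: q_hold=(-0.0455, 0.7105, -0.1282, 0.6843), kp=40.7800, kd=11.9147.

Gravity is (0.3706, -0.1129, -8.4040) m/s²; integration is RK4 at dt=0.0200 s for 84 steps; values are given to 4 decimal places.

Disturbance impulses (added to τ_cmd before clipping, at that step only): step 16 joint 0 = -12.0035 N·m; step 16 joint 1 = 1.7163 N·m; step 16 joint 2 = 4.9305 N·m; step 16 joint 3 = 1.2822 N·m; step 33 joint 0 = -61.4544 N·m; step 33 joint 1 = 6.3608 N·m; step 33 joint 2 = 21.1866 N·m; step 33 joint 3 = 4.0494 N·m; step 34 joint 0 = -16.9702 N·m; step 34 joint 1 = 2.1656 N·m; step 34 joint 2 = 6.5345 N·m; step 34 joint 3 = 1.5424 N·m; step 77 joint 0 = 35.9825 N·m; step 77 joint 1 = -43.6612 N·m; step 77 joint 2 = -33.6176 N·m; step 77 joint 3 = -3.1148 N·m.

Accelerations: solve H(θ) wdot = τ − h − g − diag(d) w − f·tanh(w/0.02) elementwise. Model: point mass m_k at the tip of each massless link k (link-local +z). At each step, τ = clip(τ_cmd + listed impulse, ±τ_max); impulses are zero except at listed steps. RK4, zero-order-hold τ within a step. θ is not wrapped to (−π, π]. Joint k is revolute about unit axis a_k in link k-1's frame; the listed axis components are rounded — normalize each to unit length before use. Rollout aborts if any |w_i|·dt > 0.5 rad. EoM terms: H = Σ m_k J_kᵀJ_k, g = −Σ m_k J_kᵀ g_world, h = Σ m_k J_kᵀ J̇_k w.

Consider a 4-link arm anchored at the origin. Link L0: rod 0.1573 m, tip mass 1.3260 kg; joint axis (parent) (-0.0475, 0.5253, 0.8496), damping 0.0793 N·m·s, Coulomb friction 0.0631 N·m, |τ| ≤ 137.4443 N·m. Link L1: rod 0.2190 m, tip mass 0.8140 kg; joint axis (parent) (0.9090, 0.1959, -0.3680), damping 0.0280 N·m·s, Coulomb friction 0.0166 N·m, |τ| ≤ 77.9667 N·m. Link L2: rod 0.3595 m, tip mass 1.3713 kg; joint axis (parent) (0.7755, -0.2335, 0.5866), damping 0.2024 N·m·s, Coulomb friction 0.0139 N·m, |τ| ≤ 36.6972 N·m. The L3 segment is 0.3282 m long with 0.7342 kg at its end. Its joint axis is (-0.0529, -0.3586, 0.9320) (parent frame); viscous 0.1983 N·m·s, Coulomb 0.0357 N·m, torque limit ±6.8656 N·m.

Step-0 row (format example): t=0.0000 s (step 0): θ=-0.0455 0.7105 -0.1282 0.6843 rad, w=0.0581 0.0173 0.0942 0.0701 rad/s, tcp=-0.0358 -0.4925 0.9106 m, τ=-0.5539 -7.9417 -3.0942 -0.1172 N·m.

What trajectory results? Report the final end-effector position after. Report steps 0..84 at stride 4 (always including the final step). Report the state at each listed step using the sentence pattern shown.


t=0.0800 s (step 4): θ=-0.0436 0.7121 -0.1254 0.6841 rad, w=0.0037 0.0246 -0.0183 0.0621 rad/s, tcp=-0.0351 -0.4947 0.9092 m, τ=-0.3755 -7.5883 -2.9570 -0.1196 N·m.
t=0.1600 s (step 8): θ=-0.0435 0.7125 -0.1252 0.6830 rad, w=-0.0034 0.0074 -0.0213 0.0635 rad/s, tcp=-0.0350 -0.4950 0.9090 m, τ=-0.3171 -7.4106 -2.8886 -0.1214 N·m.
t=0.2400 s (step 12): θ=-0.0437 0.7119 -0.1251 0.6821 rad, w=-0.0046 0.0013 -0.0207 0.0652 rad/s, tcp=-0.0351 -0.4947 0.9092 m, τ=-0.2967 -7.3266 -2.8554 -0.1219 N·m.
t=0.3200 s (step 16): θ=-0.0439 0.7112 -0.1250 0.6813 rad, w=-0.0046 0.0007 -0.0207 0.0659 rad/s, tcp=-0.0352 -0.4942 0.9095 m, τ=-12.2924 -5.5729 2.0897 1.1604 N·m.
t=0.4000 s (step 20): θ=-0.0486 0.7047 -0.1118 0.7069 rad, w=-0.0481 -0.0436 0.0858 0.0756 rad/s, tcp=-0.0466 -0.4951 0.9080 m, τ=1.3425 -7.5115 -3.5438 -0.2652 N·m.
t=0.4800 s (step 24): θ=-0.0505 0.7031 -0.1092 0.7061 rad, w=-0.0047 0.0087 -0.0296 0.0516 rad/s, tcp=-0.0491 -0.4951 0.9079 m, τ=0.3740 -7.3614 -3.1664 -0.1927 N·m.
t=0.5600 s (step 28): θ=-0.0500 0.7036 -0.1111 0.7034 rad, w=0.0110 0.0207 -0.0569 0.0364 rad/s, tcp=-0.0477 -0.4946 0.9084 m, τ=-0.0449 -7.2854 -2.9879 -0.1590 N·m.
t=0.6400 s (step 32): θ=-0.0488 0.7045 -0.1140 0.7003 rad, w=0.0134 0.0225 -0.0596 0.0355 rad/s, tcp=-0.0453 -0.4941 0.9089 m, τ=-0.2166 -7.2539 -2.9045 -0.1433 N·m.
t=0.7200 s (step 36): θ=-0.0917 0.6986 -0.1011 0.7166 rad, w=-0.6559 -0.1315 0.3140 0.1712 rad/s, tcp=-0.0897 -0.4945 0.9049 m, τ=13.5870 -8.9503 -7.8588 -1.0931 N·m.
t=0.8000 s (step 40): θ=-0.1185 0.6948 -0.0907 0.7177 rad, w=-0.0830 0.0118 -0.0118 0.0512 rad/s, tcp=-0.1172 -0.4947 0.9015 m, τ=5.7321 -8.0418 -5.0932 -0.5541 N·m.
t=0.8800 s (step 44): θ=-0.1145 0.6962 -0.0936 0.7143 rad, w=0.1377 0.0400 -0.0936 0.0176 rad/s, tcp=-0.1124 -0.4948 0.9022 m, τ=1.9576 -7.5377 -3.7411 -0.2962 N·m.
t=0.9600 s (step 48): θ=-0.1006 0.6988 -0.1001 0.7102 rad, w=0.1915 0.0410 -0.1015 0.0145 rad/s, tcp=-0.0974 -0.4947 0.9041 m, τ=0.2543 -7.3158 -3.1171 -0.1790 N·m.
t=1.0400 s (step 52): θ=-0.0856 0.7013 -0.1063 0.7061 rad, w=0.1745 0.0377 -0.0936 0.0201 rad/s, tcp=-0.0815 -0.4945 0.9060 m, τ=-0.4280 -7.2314 -2.8532 -0.1304 N·m.
t=1.1200 s (step 56): θ=-0.0731 0.7034 -0.1117 0.7023 rad, w=0.1351 0.0337 -0.0827 0.0262 rad/s, tcp=-0.0680 -0.4941 0.9074 m, τ=-0.6286 -7.2071 -2.7600 -0.1137 N·m.
t=1.2000 s (step 60): θ=-0.0638 0.7051 -0.1162 0.6989 rad, w=0.0953 0.0297 -0.0716 0.0316 rad/s, tcp=-0.0578 -0.4936 0.9085 m, τ=-0.6235 -7.2082 -2.7422 -0.1109 N·m.
t=1.2800 s (step 64): θ=-0.0574 0.7066 -0.1198 0.6957 rad, w=0.0626 0.0262 -0.0621 0.0364 rad/s, tcp=-0.0505 -0.4932 0.9092 m, τ=-0.5469 -7.2189 -2.7532 -0.1129 N·m.
t=1.3600 s (step 68): θ=-0.0533 0.7077 -0.1227 0.6929 rad, w=0.0385 0.0235 -0.0545 0.0410 rad/s, tcp=-0.0456 -0.4929 0.9098 m, τ=-0.4594 -7.2320 -2.7713 -0.1160 N·m.
t=1.4400 s (step 72): θ=-0.0507 0.7087 -0.1250 0.6904 rad, w=0.0225 0.0207 -0.0472 0.0457 rad/s, tcp=-0.0423 -0.4926 0.9101 m, τ=-0.3871 -7.2444 -2.7874 -0.1184 N·m.
t=1.5200 s (step 76): θ=-0.0492 0.7095 -0.1267 0.6883 rad, w=0.0131 0.0178 -0.0396 0.0511 rad/s, tcp=-0.0401 -0.4924 0.9104 m, τ=-0.3390 -7.2549 -2.7990 -0.1199 N·m.
t=1.6000 s (step 80): θ=-0.0454 0.7027 -0.1874 0.6824 rad, w=0.0897 -0.1589 -0.6895 -0.0245 rad/s, tcp=-0.0140 -0.4633 0.9287 m, τ=-6.4113 0.1898 3.0449 0.3933 N·m.
t=1.6800 s (step 84): θ=-0.0399 0.6940 -0.2097 0.6813 rad, w=0.0350 -0.0508 -0.0075 -0.0657 rad/s, tcp=-0.0006 -0.4478 0.9375 m.
final tcp position (m): -0.0006 -0.4478 0.9375


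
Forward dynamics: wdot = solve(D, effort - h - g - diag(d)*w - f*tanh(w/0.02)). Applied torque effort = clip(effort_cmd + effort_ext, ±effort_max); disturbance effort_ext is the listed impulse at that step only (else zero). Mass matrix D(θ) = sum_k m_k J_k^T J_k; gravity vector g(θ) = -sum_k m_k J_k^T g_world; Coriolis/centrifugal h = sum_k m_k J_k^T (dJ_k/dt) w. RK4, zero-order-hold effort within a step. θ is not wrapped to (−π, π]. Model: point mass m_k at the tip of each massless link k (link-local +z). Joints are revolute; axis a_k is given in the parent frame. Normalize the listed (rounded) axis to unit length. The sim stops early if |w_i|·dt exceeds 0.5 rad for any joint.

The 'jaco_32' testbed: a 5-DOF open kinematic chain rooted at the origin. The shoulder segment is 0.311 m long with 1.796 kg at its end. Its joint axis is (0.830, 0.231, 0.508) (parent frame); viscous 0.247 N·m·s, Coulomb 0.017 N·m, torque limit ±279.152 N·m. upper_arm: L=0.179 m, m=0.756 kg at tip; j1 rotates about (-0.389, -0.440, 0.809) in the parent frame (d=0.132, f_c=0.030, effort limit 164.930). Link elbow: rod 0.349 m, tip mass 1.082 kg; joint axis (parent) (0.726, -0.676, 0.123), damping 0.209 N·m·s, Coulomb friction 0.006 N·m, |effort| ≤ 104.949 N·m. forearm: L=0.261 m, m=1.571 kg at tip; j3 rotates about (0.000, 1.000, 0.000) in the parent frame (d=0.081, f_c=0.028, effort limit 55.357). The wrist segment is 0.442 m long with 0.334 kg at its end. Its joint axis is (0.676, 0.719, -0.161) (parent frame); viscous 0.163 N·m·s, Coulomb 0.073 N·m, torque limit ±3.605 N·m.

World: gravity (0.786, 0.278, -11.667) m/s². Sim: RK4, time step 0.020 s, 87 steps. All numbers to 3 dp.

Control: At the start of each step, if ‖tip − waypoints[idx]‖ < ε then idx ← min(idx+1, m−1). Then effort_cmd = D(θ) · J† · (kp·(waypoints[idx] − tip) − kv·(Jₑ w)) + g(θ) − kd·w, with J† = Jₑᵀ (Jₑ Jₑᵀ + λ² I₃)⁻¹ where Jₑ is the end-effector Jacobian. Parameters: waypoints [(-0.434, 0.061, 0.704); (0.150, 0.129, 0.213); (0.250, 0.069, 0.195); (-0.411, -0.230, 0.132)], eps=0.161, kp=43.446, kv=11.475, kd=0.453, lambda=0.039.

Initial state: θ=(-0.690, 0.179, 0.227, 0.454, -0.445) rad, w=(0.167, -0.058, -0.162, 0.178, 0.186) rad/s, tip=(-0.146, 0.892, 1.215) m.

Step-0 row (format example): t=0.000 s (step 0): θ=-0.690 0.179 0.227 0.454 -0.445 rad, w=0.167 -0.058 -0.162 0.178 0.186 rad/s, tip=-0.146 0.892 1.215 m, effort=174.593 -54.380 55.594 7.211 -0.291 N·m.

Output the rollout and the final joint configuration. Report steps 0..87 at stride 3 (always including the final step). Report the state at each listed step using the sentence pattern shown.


t=0.060 s (step 3): θ=-0.592 0.223 0.270 0.693 -0.750 rad, w=2.949 1.071 0.369 4.675 -6.470 rad/s, tip=-0.154 0.816 1.219 m, effort=54.946 -19.763 8.773 1.921 1.049 N·m.
t=0.120 s (step 6): θ=-0.377 0.281 0.230 0.900 -1.097 rad, w=3.987 0.860 -1.645 2.261 -5.122 rad/s, tip=-0.174 0.645 1.246 m, effort=-4.514 -0.444 -9.419 0.441 -0.042 N·m.
t=0.180 s (step 9): θ=-0.138 0.324 0.091 0.977 -1.371 rad, w=3.872 0.595 -2.856 0.466 -4.094 rad/s, tip=-0.181 0.469 1.257 m, effort=-25.674 8.427 -11.809 -1.608 0.108 N·m.
t=0.240 s (step 12): θ=0.074 0.352 -0.091 0.973 -1.592 rad, w=3.142 0.358 -3.071 -0.468 -3.317 rad/s, tip=-0.178 0.327 1.237 m, effort=-30.448 13.206 -8.382 -3.595 0.507 N·m.
t=0.300 s (step 15): θ=0.236 0.371 -0.267 0.934 -1.772 rad, w=2.271 0.321 -2.790 -0.773 -2.709 rad/s, tip=-0.175 0.228 1.195 m, effort=-27.263 14.755 -3.414 -4.787 0.848 N·m.
t=0.360 s (step 18): θ=0.349 0.394 -0.424 0.885 -1.918 rad, w=1.536 0.456 -2.446 -0.827 -2.175 rad/s, tip=-0.180 0.166 1.141 m, effort=-20.792 13.624 1.386 -5.172 1.016 N·m.
t=0.420 s (step 21): θ=0.424 0.427 -0.561 0.836 -2.033 rad, w=0.989 0.649 -2.127 -0.815 -1.676 rad/s, tip=-0.195 0.134 1.084 m, effort=-13.754 10.823 5.376 -5.003 1.015 N·m.
t=0.480 s (step 24): θ=0.471 0.471 -0.678 0.789 -2.120 rad, w=0.604 0.818 -1.806 -0.768 -1.233 rad/s, tip=-0.219 0.119 1.028 m, effort=-7.585 7.306 8.338 -4.529 0.909 N·m.
t=0.540 s (step 27): θ=0.499 0.524 -0.777 0.745 -2.183 rad, w=0.348 0.926 -1.479 -0.682 -0.873 rad/s, tip=-0.249 0.114 0.976 m, effort=-2.896 3.786 10.288 -3.936 0.764 N·m.
t=0.600 s (step 30): θ=0.515 0.581 -0.856 0.708 -2.227 rad, w=0.191 0.963 -1.168 -0.571 -0.599 rad/s, tip=-0.281 0.113 0.929 m, effort=0.249 0.716 11.401 -3.350 0.625 N·m.
t=0.660 s (step 33): θ=0.523 0.638 -0.917 0.677 -2.257 rad, w=0.106 0.935 -0.897 -0.455 -0.403 rad/s, tip=-0.312 0.113 0.886 m, effort=2.093 -1.700 11.918 -2.845 0.512 N·m.
t=0.720 s (step 36): θ=0.528 0.692 -0.964 0.653 -2.276 rad, w=0.070 0.857 -0.679 -0.349 -0.267 rad/s, tip=-0.340 0.112 0.850 m, effort=2.992 -3.442 12.069 -2.449 0.428 N·m.
t=0.780 s (step 39): θ=0.533 0.736 -1.014 0.631 -2.301 rad, w=0.169 0.339 -1.871 -0.708 -1.303 rad/s, tip=-0.360 0.110 0.815 m, effort=-20.832 -24.326 -18.864 7.183 -0.326 N·m.
t=0.840 s (step 42): θ=0.542 0.729 -1.194 0.562 -2.415 rad, w=0.037 -0.485 -3.783 -1.565 -2.113 rad/s, tip=-0.323 0.121 0.748 m, effort=-7.042 -8.947 -0.710 1.798 0.001 N·m.
t=0.900 s (step 45): θ=0.530 0.687 -1.436 0.451 -2.532 rad, w=-0.485 -0.864 -4.154 -2.108 -1.723 rad/s, tip=-0.259 0.148 0.673 m, effort=2.158 -1.586 8.961 -0.601 -0.442 N·m.
t=0.960 s (step 48): θ=0.482 0.632 -1.681 0.318 -2.623 rad, w=-1.114 -0.957 -3.971 -2.299 -1.332 rad/s, tip=-0.193 0.178 0.599 m, effort=7.438 1.114 13.694 -1.526 -0.805 N·m.
t=1.020 s (step 51): θ=0.398 0.578 -1.910 0.182 -2.696 rad, w=-1.682 -0.789 -3.672 -2.200 -1.118 rad/s, tip=-0.134 0.203 0.529 m, effort=9.931 1.320 14.913 -1.706 -1.026 N·m.
t=1.080 s (step 54): θ=0.284 0.542 -2.123 0.057 -2.760 rad, w=-2.089 -0.407 -3.435 -1.947 -1.006 rad/s, tip=-0.086 0.221 0.464 m, effort=10.533 0.388 13.561 -1.425 -1.171 N·m.
t=1.140 s (step 57): θ=0.151 0.530 -2.324 -0.053 -2.816 rad, w=-2.316 -0.006 -3.292 -1.735 -0.850 rad/s, tip=-0.048 0.229 0.407 m, effort=9.779 -0.597 10.450 -0.823 -1.295 N·m.
t=1.200 s (step 60): θ=0.009 0.530 -2.518 -0.154 -2.858 rad, w=-2.407 -0.133 -3.156 -1.593 -0.514 rad/s, tip=-0.020 0.230 0.358 m, effort=8.211 -0.912 5.832 -0.028 -1.400 N·m.
t=1.260 s (step 63): θ=-0.134 0.492 -2.700 -0.229 -2.879 rad, w=-2.265 -1.371 -2.850 -0.670 -0.233 rad/s, tip=0.006 0.228 0.321 m, effort=7.203 -0.205 0.804 0.192 -1.368 N·m.
t=1.320 s (step 66): θ=-0.252 0.393 -2.861 -0.210 -2.904 rad, w=-1.620 -1.698 -2.528 1.232 -0.583 rad/s, tip=0.033 0.226 0.290 m, effort=6.706 1.163 1.777 -1.210 -1.172 N·m.
t=1.380 s (step 69): θ=-0.330 0.306 -3.015 -0.101 -2.951 rad, w=-1.052 -1.315 -2.685 2.355 -1.026 rad/s, tip=0.058 0.214 0.259 m, effort=1.800 1.623 -2.782 0.447 -1.388 N·m.
t=1.440 s (step 72): θ=-0.383 0.244 -3.174 0.043 -3.015 rad, w=-0.747 -0.764 -2.552 2.303 -1.052 rad/s, tip=0.076 0.186 0.231 m, effort=-0.939 4.367 1.577 0.374 -1.395 N·m.
t=1.500 s (step 75): θ=-0.428 0.212 -3.315 0.167 -3.075 rad, w=-0.795 -0.345 -2.119 1.820 -0.955 rad/s, tip=0.081 0.154 0.213 m, effort=-2.440 6.194 0.649 1.642 -1.446 N·m.
t=1.560 s (step 78): θ=-0.480 0.202 -3.426 0.266 -3.130 rad, w=-0.945 0.020 -1.572 1.533 -0.871 rad/s, tip=0.082 0.128 0.203 m, effort=-1.326 7.544 -0.872 2.609 -1.470 N·m.
t=1.620 s (step 81): θ=-0.538 0.215 -3.504 0.355 -3.180 rad, w=-0.967 0.387 -1.024 1.418 -0.766 rad/s, tip=0.083 0.110 0.198 m, effort=1.243 8.392 -2.147 3.092 -1.496 N·m.
t=1.680 s (step 84): θ=-0.592 0.249 -3.551 0.437 -3.222 rad, w=-0.804 0.747 -0.561 1.353 -0.644 rad/s, tip=0.087 0.099 0.196 m, effort=3.592 8.566 -3.564 3.321 -1.510 N·m.
t=1.740 s (step 87): θ=-0.631 0.301 -3.590 0.509 -3.249 rad, w=-0.387 0.835 -1.802 0.489 0.226 rad/s, tip=0.089 0.091 0.194 m.
final θ (rad): -0.631 0.301 -3.590 0.509 -3.249


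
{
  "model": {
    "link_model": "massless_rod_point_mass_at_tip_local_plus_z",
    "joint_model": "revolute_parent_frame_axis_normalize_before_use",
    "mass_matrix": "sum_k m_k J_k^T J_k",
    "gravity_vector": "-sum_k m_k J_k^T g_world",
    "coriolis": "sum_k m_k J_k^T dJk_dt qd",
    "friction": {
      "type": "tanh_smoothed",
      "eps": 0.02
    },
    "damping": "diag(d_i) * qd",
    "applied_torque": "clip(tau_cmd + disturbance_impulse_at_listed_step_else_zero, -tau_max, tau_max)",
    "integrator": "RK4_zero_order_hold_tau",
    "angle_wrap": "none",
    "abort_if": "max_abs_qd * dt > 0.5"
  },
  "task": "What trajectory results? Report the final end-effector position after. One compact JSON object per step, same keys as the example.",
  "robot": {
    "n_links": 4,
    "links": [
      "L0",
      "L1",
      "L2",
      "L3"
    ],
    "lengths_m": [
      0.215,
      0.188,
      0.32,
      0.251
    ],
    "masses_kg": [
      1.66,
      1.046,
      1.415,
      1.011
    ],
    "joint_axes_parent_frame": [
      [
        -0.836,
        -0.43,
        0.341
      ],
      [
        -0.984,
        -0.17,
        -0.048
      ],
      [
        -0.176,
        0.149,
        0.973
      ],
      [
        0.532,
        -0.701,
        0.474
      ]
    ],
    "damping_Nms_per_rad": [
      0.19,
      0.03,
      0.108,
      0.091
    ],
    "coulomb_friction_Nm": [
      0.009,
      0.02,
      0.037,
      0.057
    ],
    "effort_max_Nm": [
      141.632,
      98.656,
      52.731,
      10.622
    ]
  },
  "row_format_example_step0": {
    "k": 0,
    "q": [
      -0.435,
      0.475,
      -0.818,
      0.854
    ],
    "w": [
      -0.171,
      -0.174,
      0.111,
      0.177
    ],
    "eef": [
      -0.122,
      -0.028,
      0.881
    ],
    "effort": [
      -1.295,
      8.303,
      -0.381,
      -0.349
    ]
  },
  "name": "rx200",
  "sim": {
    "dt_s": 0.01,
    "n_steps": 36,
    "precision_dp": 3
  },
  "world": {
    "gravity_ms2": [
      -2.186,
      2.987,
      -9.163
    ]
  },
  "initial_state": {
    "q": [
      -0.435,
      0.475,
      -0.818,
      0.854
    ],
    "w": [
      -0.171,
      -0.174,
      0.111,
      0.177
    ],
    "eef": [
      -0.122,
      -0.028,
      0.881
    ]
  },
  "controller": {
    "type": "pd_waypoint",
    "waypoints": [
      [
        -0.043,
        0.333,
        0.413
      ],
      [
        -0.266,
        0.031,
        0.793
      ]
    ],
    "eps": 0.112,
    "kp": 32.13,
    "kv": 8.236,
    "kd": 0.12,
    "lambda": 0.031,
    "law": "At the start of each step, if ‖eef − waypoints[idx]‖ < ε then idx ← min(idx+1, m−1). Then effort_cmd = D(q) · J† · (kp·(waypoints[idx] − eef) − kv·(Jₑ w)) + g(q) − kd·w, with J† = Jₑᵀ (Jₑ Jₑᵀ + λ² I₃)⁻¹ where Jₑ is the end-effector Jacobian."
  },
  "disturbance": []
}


{"k":1,"q":[-0.439,0.477,-0.818,0.859],"w":[-0.626,0.503,-0.093,0.863],"eef":[-0.121,-0.03,0.88],"effort":[-1.539,7.132,-0.23,-0.522]}
{"k":2,"q":[-0.447,0.485,-0.82,0.871],"w":[-1.025,1.104,-0.262,1.451],"eef":[-0.121,-0.031,0.878],"effort":[-1.568,6.105,-0.122,-0.67]}
{"k":3,"q":[-0.459,0.498,-0.823,0.888],"w":[-1.367,1.629,-0.424,1.933],"eef":[-0.12,-0.03,0.875],"effort":[-1.463,5.171,-0.04,-0.795]}
{"k":4,"q":[-0.474,0.517,-0.828,0.909],"w":[-1.654,2.079,-0.582,2.315],"eef":[-0.118,-0.028,0.871],"effort":[-1.275,4.305,0.027,-0.9]}
{"k":5,"q":[-0.492,0.54,-0.835,0.934],"w":[-1.887,2.459,-0.734,2.603],"eef":[-0.117,-0.026,0.866],"effort":[-1.045,3.487,0.088,-0.986]}
{"k":6,"q":[-0.512,0.566,-0.843,0.961],"w":[-2.073,2.775,-0.878,2.807],"eef":[-0.115,-0.022,0.86],"effort":[-0.807,2.701,0.148,-1.056]}
{"k":7,"q":[-0.533,0.595,-0.852,0.989],"w":[-2.214,3.034,-1.013,2.938],"eef":[-0.113,-0.018,0.854],"effort":[-0.585,1.936,0.211,-1.112]}
{"k":8,"q":[-0.556,0.626,-0.863,1.019],"w":[-2.317,3.242,-1.135,3.004],"eef":[-0.11,-0.013,0.846],"effort":[-0.398,1.187,0.281,-1.156]}
{"k":9,"q":[-0.579,0.659,-0.875,1.049],"w":[-2.388,3.406,-1.244,3.017],"eef":[-0.108,-0.007,0.839],"effort":[-0.253,0.447,0.359,-1.19]}
{"k":10,"q":[-0.604,0.694,-0.888,1.079],"w":[-2.431,3.533,-1.338,2.984],"eef":[-0.105,-0.001,0.831],"effort":[-0.158,-0.283,0.445,-1.213]}
{"k":11,"q":[-0.628,0.73,-0.902,1.109],"w":[-2.451,3.629,-1.415,2.914],"eef":[-0.102,0.006,0.822],"effort":[-0.113,-1.004,0.54,-1.228]}
{"k":12,"q":[-0.652,0.767,-0.916,1.137],"w":[-2.453,3.698,-1.477,2.814],"eef":[-0.099,0.013,0.813],"effort":[-0.118,-1.715,0.644,-1.234]}
{"k":13,"q":[-0.677,0.804,-0.931,1.165],"w":[-2.439,3.746,-1.522,2.691],"eef":[-0.095,0.02,0.804],"effort":[-0.169,-2.416,0.754,-1.233]}
{"k":14,"q":[-0.701,0.841,-0.946,1.191],"w":[-2.412,3.775,-1.552,2.548],"eef":[-0.092,0.028,0.795],"effort":[-0.263,-3.105,0.871,-1.225]}
{"k":15,"q":[-0.725,0.879,-0.962,1.216],"w":[-2.376,3.789,-1.567,2.392],"eef":[-0.089,0.036,0.786],"effort":[-0.396,-3.78,0.993,-1.211]}
{"k":16,"q":[-0.749,0.917,-0.978,1.239],"w":[-2.333,3.791,-1.568,2.226],"eef":[-0.085,0.044,0.776],"effort":[-0.564,-4.44,1.118,-1.192]}
{"k":17,"q":[-0.772,0.955,-0.993,1.26],"w":[-2.283,3.783,-1.555,2.053],"eef":[-0.082,0.052,0.766],"effort":[-0.761,-5.085,1.246,-1.167]}
{"k":18,"q":[-0.794,0.993,-1.009,1.28],"w":[-2.229,3.766,-1.53,1.877],"eef":[-0.079,0.061,0.757],"effort":[-0.985,-5.712,1.374,-1.138]}
{"k":19,"q":[-0.816,1.03,-1.024,1.298],"w":[-2.172,3.743,-1.493,1.7],"eef":[-0.075,0.069,0.747],"effort":[-1.23,-6.322,1.503,-1.105]}
{"k":20,"q":[-0.838,1.067,-1.039,1.314],"w":[-2.113,3.714,-1.447,1.523],"eef":[-0.072,0.078,0.737],"effort":[-1.493,-6.913,1.631,-1.068]}
{"k":21,"q":[-0.859,1.104,-1.053,1.328],"w":[-2.052,3.68,-1.391,1.349],"eef":[-0.069,0.086,0.728],"effort":[-1.771,-7.486,1.757,-1.029]}
{"k":22,"q":[-0.879,1.141,-1.066,1.341],"w":[-1.99,3.642,-1.328,1.18],"eef":[-0.066,0.095,0.718],"effort":[-2.059,-8.04,1.88,-0.988]}
{"k":23,"q":[-0.898,1.177,-1.079,1.352],"w":[-1.929,3.601,-1.258,1.015],"eef":[-0.063,0.104,0.709],"effort":[-2.356,-8.575,2.0,-0.946]}
{"k":24,"q":[-0.917,1.213,-1.091,1.361],"w":[-1.867,3.557,-1.182,0.857],"eef":[-0.061,0.112,0.699],"effort":[-2.657,-9.091,2.116,-0.902]}
{"k":25,"q":[-0.936,1.248,-1.103,1.369],"w":[-1.806,3.511,-1.102,0.707],"eef":[-0.058,0.121,0.69],"effort":[-2.961,-9.587,2.227,-0.858]}
{"k":26,"q":[-0.953,1.283,-1.114,1.376],"w":[-1.746,3.463,-1.019,0.564],"eef":[-0.056,0.129,0.681],"effort":[-3.264,-10.065,2.333,-0.813]}
{"k":27,"q":[-0.971,1.318,-1.123,1.38],"w":[-1.687,3.413,-0.933,0.429],"eef":[-0.054,0.138,0.672],"effort":[-3.565,-10.523,2.434,-0.768]}
{"k":28,"q":[-0.987,1.351,-1.132,1.384],"w":[-1.63,3.362,-0.846,0.303],"eef":[-0.052,0.146,0.663],"effort":[-3.861,-10.962,2.529,-0.724]}
{"k":29,"q":[-1.003,1.385,-1.14,1.387],"w":[-1.573,3.309,-0.758,0.185],"eef":[-0.05,0.154,0.654],"effort":[-4.151,-11.382,2.619,-0.681]}
{"k":30,"q":[-1.019,1.418,-1.147,1.388],"w":[-1.518,3.255,-0.67,0.077],"eef":[-0.048,0.162,0.645],"effort":[-4.432,-11.784,2.703,-0.638]}
{"k":31,"q":[-1.034,1.45,-1.154,1.388],"w":[-1.465,3.2,-0.583,-0.018],"eef":[-0.047,0.17,0.636],"effort":[-4.703,-12.166,2.78,-0.598]}
{"k":32,"q":[-1.048,1.482,-1.159,1.388],"w":[-1.413,3.144,-0.497,-0.087],"eef":[-0.046,0.178,0.628],"effort":[-4.959,-12.525,2.852,-0.569]}
{"k":33,"q":[-1.062,1.513,-1.164,1.386],"w":[-1.363,3.088,-0.412,-0.149],"eef":[-0.045,0.185,0.62],"effort":[-5.205,-12.867,2.918,-0.54]}
{"k":34,"q":[-1.075,1.543,-1.167,1.385],"w":[-1.314,3.03,-0.331,-0.206],"eef":[-0.044,0.193,0.612],"effort":[-5.438,-13.192,2.979,-0.511]}
{"k":35,"q":[-1.088,1.573,-1.17,1.382],"w":[-1.268,2.972,-0.252,-0.257],"eef":[-0.043,0.2,0.603],"effort":[-5.658,-13.498,3.034,-0.481]}
{"k":36,"q":[-1.101,1.603,-1.172,1.38],"w":[-1.222,2.912,-0.177,-0.302],"eef":[-0.042,0.207,0.596]}
{"summary": "final eef position (m): -0.042 0.207 0.596"}


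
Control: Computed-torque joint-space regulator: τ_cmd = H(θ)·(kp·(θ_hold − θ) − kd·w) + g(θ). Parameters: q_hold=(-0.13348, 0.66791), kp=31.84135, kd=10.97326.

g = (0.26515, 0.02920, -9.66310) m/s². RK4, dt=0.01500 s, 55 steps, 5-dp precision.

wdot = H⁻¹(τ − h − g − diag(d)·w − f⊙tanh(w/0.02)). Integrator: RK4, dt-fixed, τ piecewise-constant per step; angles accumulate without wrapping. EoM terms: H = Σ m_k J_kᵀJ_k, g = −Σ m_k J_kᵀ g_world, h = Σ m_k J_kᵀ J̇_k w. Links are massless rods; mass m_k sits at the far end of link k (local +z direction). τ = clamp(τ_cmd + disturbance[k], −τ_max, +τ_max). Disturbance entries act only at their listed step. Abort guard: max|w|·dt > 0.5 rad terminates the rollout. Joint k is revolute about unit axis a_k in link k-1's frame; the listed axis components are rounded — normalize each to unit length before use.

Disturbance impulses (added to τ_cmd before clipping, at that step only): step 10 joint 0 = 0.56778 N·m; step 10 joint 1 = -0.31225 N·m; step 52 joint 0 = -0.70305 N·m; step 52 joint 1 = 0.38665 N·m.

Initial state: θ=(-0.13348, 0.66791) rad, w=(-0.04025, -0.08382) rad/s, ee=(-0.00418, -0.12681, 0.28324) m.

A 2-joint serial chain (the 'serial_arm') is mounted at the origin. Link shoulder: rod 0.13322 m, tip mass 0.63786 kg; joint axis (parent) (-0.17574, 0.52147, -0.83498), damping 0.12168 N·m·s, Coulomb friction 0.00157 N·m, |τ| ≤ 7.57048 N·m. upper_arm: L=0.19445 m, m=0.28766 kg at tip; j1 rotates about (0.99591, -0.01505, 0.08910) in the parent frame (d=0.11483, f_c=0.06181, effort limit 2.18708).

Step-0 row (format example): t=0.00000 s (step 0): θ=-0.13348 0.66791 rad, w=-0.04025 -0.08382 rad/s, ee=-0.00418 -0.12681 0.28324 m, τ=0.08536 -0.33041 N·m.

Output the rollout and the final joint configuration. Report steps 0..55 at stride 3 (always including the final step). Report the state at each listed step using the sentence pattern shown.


t=0.04500 s (step 3): θ=-0.13330 0.66771 rad, w=-0.00404 -0.00479 rad/s, ee=-0.00418 -0.12677 0.28327 m, τ=0.08564 -0.33852 N·m.
t=0.09000 s (step 6): θ=-0.13314 0.66807 rad, w=-0.00591 -0.00352 rad/s, ee=-0.00416 -0.12682 0.28323 m, τ=0.08574 -0.33898 N·m.
t=0.13500 s (step 9): θ=-0.13302 0.66843 rad, w=-0.00624 -0.00380 rad/s, ee=-0.00414 -0.12686 0.28319 m, τ=0.08574 -0.33921 N·m.
t=0.18000 s (step 12): θ=-0.10564 0.66712 rad, w=0.77327 -0.07003 rad/s, ee=-0.00301 -0.12522 0.28400 m, τ=0.02782 -0.30372 N·m.
t=0.22500 s (step 15): θ=-0.08938 0.66625 rad, w=0.09699 -0.02025 rad/s, ee=-0.00232 -0.12424 0.28449 m, τ=0.05756 -0.32684 N·m.
t=0.27000 s (step 18): θ=-0.08806 0.66629 rad, w=-0.02446 -0.00925 rad/s, ee=-0.00226 -0.12418 0.28451 m, τ=0.06380 -0.33160 N·m.
t=0.31500 s (step 21): θ=-0.08913 0.66666 rad, w=-0.03856 -0.00362 rad/s, ee=-0.00230 -0.12429 0.28444 m, τ=0.06533 -0.33311 N·m.
t=0.36000 s (step 24): θ=-0.09051 0.66705 rad, w=-0.03915 -0.00136 rad/s, ee=-0.00235 -0.12442 0.28437 m, τ=0.06617 -0.33388 N·m.
t=0.40500 s (step 27): θ=-0.09192 0.66741 rad, w=-0.03928 -0.00514 rad/s, ee=-0.00241 -0.12455 0.28429 m, τ=0.06682 -0.33390 N·m.
t=0.45000 s (step 30): θ=-0.09323 0.66781 rad, w=-0.03694 -0.00121 rad/s, ee=-0.00245 -0.12468 0.28421 m, τ=0.06753 -0.33479 N·m.
t=0.49500 s (step 33): θ=-0.09452 0.66817 rad, w=-0.03658 -0.00408 rad/s, ee=-0.00250 -0.12480 0.28414 m, τ=0.06812 -0.33489 N·m.
t=0.54000 s (step 36): θ=-0.09573 0.66856 rad, w=-0.03466 -0.00168 rad/s, ee=-0.00254 -0.12492 0.28406 m, τ=0.06875 -0.33557 N·m.
t=0.58500 s (step 39): θ=-0.09691 0.66893 rad, w=-0.03438 -0.00439 rad/s, ee=-0.00258 -0.12504 0.28399 m, τ=0.06929 -0.33568 N·m.
t=0.63000 s (step 42): θ=-0.09802 0.66932 rad, w=-0.03250 -0.00190 rad/s, ee=-0.00262 -0.12515 0.28392 m, τ=0.06987 -0.33636 N·m.
t=0.67500 s (step 45): θ=-0.09910 0.66969 rad, w=-0.03219 -0.00416 rad/s, ee=-0.00266 -0.12526 0.28385 m, τ=0.07038 -0.33651 N·m.
t=0.72000 s (step 48): θ=-0.10011 0.67007 rad, w=-0.03053 -0.00222 rad/s, ee=-0.00269 -0.12537 0.28378 m, τ=0.07091 -0.33712 N·m.
t=0.76500 s (step 51): θ=-0.10109 0.67044 rad, w=-0.03017 -0.00399 rad/s, ee=-0.00273 -0.12548 0.28371 m, τ=0.07138 -0.33731 N·m.
t=0.81000 s (step 54): θ=-0.13644 0.67194 rad, w=-0.99266 0.07706 rad/s, ee=-0.00417 -0.12756 0.28268 m, τ=0.14326 -0.38109 N·m.
t=0.82500 s (step 55): θ=-0.14786 0.67281 rad, w=-0.56259 0.03299 rad/s, ee=-0.00460 -0.12830 0.28229 m.
final θ (rad): -0.14786 0.67281
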